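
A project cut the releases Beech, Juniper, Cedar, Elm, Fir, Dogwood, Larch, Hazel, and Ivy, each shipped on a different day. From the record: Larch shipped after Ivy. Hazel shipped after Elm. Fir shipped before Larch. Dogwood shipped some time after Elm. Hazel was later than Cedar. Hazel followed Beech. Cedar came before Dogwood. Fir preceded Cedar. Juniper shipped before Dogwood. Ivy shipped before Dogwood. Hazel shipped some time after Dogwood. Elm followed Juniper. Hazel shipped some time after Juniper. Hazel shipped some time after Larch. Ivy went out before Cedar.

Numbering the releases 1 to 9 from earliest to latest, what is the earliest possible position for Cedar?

Fir and Ivy must both come before Cedar — 2 forced predecessors.
Nothing else is forced ahead of Cedar, so its earliest slot is position 2 + 1 = 3.

3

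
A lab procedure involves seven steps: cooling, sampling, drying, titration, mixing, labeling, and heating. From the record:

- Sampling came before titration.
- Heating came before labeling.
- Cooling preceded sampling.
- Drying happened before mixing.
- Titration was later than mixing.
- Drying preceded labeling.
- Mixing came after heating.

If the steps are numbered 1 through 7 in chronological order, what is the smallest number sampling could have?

2

Cooling must come before sampling — 1 forced predecessor.
Nothing else is forced ahead of sampling, so its earliest slot is position 1 + 1 = 2.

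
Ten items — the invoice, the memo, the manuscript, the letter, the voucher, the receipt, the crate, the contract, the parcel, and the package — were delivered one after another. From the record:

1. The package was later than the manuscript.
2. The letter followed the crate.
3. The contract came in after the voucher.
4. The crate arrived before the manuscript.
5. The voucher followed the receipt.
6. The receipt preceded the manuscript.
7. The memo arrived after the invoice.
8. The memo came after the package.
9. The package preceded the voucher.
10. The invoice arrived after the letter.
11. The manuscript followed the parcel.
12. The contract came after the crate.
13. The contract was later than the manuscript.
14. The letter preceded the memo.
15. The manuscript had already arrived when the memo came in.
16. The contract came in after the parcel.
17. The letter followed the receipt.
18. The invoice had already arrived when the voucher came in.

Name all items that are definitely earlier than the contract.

the crate, the invoice, the letter, the manuscript, the package, the parcel, the receipt, the voucher

Directly stated before the contract: the crate, the manuscript, the parcel, and the voucher.
The invoice reaches the contract via the invoice → the voucher → the contract.
The letter reaches the contract via the letter → the invoice → the voucher → the contract.
The package reaches the contract via the package → the voucher → the contract.
Likewise the receipt reaches the contract by chaining the stated constraints.
No chain forces the memo ahead of the contract.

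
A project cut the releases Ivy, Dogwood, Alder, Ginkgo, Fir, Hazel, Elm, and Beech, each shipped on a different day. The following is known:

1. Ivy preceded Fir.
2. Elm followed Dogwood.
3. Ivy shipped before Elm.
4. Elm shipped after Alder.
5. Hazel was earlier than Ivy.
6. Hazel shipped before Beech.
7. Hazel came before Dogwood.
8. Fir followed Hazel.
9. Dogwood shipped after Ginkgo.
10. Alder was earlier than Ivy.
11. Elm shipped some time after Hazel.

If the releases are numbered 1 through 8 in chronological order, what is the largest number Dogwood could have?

7

Dogwood must come before Elm — 1 release forced after it.
Everything else can be placed before Dogwood in some valid order, so Dogwood can sit as late as position 8 − 1 = 7.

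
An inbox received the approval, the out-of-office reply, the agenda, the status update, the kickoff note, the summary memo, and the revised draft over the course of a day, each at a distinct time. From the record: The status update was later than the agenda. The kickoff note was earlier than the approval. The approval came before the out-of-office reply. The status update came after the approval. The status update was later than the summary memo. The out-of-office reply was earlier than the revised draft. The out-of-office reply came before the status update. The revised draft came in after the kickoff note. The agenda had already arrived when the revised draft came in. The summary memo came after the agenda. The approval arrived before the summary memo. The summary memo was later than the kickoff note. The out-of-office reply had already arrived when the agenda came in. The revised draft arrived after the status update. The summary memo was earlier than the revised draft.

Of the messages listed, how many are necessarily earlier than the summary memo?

4

Directly stated before the summary memo: the agenda, the approval, and the kickoff note.
The out-of-office reply reaches the summary memo via the out-of-office reply → the agenda → the summary memo.
That's the agenda, the approval, the kickoff note, and the out-of-office reply — 4 in all.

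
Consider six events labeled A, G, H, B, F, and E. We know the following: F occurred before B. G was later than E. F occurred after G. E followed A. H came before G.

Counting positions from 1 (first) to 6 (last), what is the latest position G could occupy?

4

G must come before B and F — 2 events forced after it.
Everything else can be placed before G in some valid order, so G can sit as late as position 6 − 2 = 4.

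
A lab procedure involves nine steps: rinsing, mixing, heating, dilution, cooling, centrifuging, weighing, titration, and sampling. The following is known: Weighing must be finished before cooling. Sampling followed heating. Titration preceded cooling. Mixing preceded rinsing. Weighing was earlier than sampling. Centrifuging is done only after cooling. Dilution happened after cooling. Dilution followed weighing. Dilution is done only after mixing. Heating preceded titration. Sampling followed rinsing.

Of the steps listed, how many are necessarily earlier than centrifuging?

4

Directly stated before centrifuging: cooling.
Heating reaches centrifuging via heating → titration → cooling → centrifuging.
Titration reaches centrifuging via titration → cooling → centrifuging.
Weighing reaches centrifuging via weighing → cooling → centrifuging.
No chain forces sampling (or any of the others) ahead of centrifuging.
That's cooling, heating, titration, and weighing — 4 in all.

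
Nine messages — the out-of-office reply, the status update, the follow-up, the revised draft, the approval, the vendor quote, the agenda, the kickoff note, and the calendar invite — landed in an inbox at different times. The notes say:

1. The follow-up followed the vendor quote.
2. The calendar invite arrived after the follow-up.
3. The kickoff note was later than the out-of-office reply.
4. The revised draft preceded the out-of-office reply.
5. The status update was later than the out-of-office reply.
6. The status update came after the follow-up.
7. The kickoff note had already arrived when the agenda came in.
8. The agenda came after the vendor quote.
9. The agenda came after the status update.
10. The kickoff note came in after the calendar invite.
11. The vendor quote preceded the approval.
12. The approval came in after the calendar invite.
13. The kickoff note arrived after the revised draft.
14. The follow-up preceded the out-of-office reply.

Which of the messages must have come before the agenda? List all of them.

the calendar invite, the follow-up, the kickoff note, the out-of-office reply, the revised draft, the status update, the vendor quote

Directly stated before the agenda: the kickoff note, the status update, and the vendor quote.
The calendar invite reaches the agenda via the calendar invite → the kickoff note → the agenda.
The follow-up reaches the agenda via the follow-up → the status update → the agenda.
The out-of-office reply reaches the agenda via the out-of-office reply → the status update → the agenda.
Likewise the revised draft reaches the agenda by chaining the stated constraints.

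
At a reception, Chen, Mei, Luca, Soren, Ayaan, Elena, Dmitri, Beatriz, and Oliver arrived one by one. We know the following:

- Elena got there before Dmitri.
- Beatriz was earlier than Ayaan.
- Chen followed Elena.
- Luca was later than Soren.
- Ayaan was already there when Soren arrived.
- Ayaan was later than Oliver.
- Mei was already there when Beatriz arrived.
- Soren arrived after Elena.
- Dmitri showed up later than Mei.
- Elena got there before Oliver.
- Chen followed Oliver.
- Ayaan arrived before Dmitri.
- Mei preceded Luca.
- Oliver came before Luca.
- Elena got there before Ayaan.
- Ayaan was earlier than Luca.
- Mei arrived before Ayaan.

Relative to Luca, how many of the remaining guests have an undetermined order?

Forced before Luca: Ayaan, Beatriz, Elena, Mei, Oliver, and Soren.
That leaves Chen and Dmitri with no forced order relative to Luca — 2.

2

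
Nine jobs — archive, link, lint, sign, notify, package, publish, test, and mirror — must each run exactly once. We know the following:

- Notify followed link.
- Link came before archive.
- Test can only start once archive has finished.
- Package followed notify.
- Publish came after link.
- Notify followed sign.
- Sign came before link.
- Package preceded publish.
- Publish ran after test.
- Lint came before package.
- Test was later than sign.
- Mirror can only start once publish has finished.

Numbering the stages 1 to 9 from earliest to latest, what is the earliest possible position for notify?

Link and sign must both come before notify — 2 forced predecessors.
Nothing else is forced ahead of notify, so its earliest slot is position 2 + 1 = 3.

3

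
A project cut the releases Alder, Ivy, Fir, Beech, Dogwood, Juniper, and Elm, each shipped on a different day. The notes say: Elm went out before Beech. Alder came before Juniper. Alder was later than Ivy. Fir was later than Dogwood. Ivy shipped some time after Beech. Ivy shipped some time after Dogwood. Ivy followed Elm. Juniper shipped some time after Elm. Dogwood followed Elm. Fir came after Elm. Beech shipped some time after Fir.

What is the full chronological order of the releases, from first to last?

The constraints fix every adjacent pair, so only one ordering works:
Elm → Dogwood → Fir → Beech → Ivy → Alder → Juniper.

Elm, Dogwood, Fir, Beech, Ivy, Alder, Juniper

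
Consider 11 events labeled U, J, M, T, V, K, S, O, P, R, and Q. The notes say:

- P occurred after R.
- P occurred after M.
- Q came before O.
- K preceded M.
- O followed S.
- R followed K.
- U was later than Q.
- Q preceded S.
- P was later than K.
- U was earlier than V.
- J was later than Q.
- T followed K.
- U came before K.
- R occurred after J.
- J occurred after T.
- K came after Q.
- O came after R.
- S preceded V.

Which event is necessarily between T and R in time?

J

Tracing the constraints gives T → J → R, so J sits after T and before R.
No other event is forced both after T and before R.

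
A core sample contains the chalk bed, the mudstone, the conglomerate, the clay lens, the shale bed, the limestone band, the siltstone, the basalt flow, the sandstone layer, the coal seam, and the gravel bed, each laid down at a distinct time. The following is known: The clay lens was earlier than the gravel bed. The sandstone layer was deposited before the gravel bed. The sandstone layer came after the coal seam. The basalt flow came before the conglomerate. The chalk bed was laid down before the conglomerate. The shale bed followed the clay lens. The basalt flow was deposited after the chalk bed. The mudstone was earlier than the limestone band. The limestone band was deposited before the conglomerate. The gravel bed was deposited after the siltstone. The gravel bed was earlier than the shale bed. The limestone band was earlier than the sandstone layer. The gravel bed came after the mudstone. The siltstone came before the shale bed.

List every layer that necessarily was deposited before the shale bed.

the clay lens, the coal seam, the gravel bed, the limestone band, the mudstone, the sandstone layer, the siltstone

Directly stated before the shale bed: the clay lens, the gravel bed, and the siltstone.
The coal seam reaches the shale bed via the coal seam → the sandstone layer → the gravel bed → the shale bed.
The limestone band reaches the shale bed via the limestone band → the sandstone layer → the gravel bed → the shale bed.
The mudstone reaches the shale bed via the mudstone → the gravel bed → the shale bed.
Likewise the sandstone layer reaches the shale bed by chaining the stated constraints.
No chain forces the chalk bed (or any of the others) ahead of the shale bed.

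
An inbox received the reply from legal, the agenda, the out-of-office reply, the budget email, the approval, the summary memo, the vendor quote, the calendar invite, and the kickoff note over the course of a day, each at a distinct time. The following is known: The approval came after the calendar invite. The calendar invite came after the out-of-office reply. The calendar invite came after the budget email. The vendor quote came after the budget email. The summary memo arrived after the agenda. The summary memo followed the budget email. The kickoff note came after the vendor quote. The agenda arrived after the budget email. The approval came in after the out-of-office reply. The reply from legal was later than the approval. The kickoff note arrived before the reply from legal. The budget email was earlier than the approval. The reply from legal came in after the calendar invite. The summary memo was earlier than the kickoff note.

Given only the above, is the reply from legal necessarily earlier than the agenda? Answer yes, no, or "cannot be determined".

Tracing the constraints gives the agenda → the summary memo → the kickoff note → the reply from legal, so the agenda must come before the reply from legal.
That means the reply from legal cannot be before the agenda.

no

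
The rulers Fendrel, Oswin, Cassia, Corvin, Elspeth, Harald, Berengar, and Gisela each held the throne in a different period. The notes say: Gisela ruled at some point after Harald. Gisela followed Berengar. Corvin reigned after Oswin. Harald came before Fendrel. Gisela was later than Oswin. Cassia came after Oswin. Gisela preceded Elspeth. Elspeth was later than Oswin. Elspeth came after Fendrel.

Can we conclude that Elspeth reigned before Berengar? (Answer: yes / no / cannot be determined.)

Tracing the constraints gives Berengar → Gisela → Elspeth, so Berengar must come before Elspeth.
That means Elspeth cannot be before Berengar.

no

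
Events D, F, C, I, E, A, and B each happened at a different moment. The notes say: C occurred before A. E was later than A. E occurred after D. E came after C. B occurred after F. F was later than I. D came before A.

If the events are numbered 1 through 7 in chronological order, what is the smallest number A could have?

C and D must both come before A — 2 forced predecessors.
Nothing else is forced ahead of A, so its earliest slot is position 2 + 1 = 3.

3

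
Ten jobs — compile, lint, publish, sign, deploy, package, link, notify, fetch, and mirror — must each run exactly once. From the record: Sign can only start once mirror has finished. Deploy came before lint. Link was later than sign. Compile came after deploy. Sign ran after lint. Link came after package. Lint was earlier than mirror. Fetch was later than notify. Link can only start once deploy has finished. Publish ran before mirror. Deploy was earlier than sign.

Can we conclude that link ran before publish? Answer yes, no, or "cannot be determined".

no

Tracing the constraints gives publish → mirror → sign → link, so publish must come before link.
That means link cannot be before publish.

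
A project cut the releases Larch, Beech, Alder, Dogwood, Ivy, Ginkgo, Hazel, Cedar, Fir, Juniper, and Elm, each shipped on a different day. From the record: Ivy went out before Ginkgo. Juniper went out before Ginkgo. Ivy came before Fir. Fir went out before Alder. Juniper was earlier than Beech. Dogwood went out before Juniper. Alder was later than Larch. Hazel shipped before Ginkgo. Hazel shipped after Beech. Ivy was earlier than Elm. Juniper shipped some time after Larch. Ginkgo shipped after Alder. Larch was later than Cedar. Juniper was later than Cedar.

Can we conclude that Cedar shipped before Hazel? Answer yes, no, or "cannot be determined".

yes

Chain the constraints: Cedar → Juniper → Beech → Hazel. Each link is directly stated, so Cedar comes before Hazel.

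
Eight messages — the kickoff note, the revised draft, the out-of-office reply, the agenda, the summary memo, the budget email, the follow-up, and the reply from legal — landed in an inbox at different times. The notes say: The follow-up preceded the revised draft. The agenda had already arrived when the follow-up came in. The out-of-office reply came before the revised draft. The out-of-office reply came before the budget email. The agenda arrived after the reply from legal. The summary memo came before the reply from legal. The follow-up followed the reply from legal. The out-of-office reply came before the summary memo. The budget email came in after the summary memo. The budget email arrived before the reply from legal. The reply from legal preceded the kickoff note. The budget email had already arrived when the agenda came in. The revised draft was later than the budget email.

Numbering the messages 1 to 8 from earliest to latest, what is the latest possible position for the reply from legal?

The reply from legal must come before the agenda, the follow-up, the kickoff note, and the revised draft — 4 messages forced after it.
Everything else can be placed before the reply from legal in some valid order, so the reply from legal can sit as late as position 8 − 4 = 4.

4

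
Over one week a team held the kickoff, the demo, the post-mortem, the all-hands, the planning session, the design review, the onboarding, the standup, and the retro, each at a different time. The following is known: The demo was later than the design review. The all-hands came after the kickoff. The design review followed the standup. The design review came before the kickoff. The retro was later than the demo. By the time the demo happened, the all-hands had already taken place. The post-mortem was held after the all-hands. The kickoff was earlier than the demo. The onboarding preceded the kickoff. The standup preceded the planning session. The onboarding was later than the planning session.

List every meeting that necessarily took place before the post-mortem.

the all-hands, the design review, the kickoff, the onboarding, the planning session, the standup

Directly stated before the post-mortem: the all-hands.
The design review reaches the post-mortem via the design review → the kickoff → the all-hands → the post-mortem.
The kickoff reaches the post-mortem via the kickoff → the all-hands → the post-mortem.
The onboarding reaches the post-mortem via the onboarding → the kickoff → the all-hands → the post-mortem.
Likewise the planning session and the standup each reach the post-mortem by chaining the stated constraints.
No chain forces the demo (or any of the others) ahead of the post-mortem.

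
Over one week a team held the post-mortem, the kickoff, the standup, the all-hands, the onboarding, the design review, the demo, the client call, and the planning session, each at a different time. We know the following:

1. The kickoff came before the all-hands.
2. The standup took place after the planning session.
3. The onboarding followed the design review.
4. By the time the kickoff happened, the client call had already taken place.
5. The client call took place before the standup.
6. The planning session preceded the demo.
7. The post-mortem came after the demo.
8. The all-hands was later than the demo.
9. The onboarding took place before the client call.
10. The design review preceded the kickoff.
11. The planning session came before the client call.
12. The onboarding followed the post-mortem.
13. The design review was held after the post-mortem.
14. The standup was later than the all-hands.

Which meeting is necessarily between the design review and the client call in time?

Tracing the constraints gives the design review → the onboarding → the client call, so the onboarding sits after the design review and before the client call.
No other meeting is forced both after the design review and before the client call.

the onboarding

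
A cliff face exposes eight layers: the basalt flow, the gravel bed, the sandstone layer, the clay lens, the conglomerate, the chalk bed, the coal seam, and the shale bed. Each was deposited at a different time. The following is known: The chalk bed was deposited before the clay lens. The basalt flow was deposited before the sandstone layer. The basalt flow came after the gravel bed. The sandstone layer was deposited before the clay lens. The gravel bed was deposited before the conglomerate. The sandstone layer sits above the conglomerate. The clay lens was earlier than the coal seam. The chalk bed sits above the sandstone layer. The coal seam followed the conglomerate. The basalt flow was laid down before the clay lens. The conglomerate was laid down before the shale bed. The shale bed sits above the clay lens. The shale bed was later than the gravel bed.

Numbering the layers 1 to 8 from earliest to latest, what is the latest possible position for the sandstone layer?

4

The sandstone layer must come before the chalk bed, the clay lens, the coal seam, and the shale bed — 4 layers forced after it.
Everything else can be placed before the sandstone layer in some valid order, so the sandstone layer can sit as late as position 8 − 4 = 4.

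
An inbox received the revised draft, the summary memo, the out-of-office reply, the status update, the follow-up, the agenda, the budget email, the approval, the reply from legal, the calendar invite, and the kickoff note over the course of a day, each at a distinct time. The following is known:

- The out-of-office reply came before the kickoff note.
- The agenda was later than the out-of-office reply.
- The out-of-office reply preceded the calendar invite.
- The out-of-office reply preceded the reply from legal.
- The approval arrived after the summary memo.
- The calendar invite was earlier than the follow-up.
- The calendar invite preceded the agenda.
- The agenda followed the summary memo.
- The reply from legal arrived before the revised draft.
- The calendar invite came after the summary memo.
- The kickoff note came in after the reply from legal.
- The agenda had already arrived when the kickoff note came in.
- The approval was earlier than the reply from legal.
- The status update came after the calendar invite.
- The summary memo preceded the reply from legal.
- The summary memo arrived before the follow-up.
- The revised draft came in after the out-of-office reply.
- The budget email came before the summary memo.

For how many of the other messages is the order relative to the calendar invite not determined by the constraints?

Forced before the calendar invite: the budget email, the out-of-office reply, and the summary memo; forced after the calendar invite: the agenda, the follow-up, the kickoff note, and the status update.
That leaves the approval, the reply from legal, and the revised draft with no forced order relative to the calendar invite — 3.

3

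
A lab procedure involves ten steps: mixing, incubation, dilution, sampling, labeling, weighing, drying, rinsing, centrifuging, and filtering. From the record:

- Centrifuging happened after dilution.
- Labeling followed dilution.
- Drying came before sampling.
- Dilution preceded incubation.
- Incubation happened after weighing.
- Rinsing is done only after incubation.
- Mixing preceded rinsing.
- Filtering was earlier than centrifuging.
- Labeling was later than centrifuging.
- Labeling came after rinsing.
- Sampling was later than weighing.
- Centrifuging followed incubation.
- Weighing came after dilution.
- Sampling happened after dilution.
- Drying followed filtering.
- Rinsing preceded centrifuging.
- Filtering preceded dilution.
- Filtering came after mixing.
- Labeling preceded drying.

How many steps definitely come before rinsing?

Directly stated before rinsing: incubation and mixing.
Dilution reaches rinsing via dilution → incubation → rinsing.
Filtering reaches rinsing via filtering → dilution → incubation → rinsing.
Weighing reaches rinsing via weighing → incubation → rinsing.
That's dilution, filtering, incubation, mixing, and weighing — 5 in all.

5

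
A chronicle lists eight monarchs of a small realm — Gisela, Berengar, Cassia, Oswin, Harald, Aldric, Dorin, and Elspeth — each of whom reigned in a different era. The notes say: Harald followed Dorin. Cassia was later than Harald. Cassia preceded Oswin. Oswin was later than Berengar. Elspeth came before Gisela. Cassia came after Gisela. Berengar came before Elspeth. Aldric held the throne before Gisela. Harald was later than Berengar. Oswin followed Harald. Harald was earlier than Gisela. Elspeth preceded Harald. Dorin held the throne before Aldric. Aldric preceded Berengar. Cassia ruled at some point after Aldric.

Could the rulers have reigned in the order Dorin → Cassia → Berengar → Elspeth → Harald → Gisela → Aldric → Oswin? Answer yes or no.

The constraints require Harald before Cassia, but in the proposed sequence Cassia appears ahead of Harald. That one violation is enough.

no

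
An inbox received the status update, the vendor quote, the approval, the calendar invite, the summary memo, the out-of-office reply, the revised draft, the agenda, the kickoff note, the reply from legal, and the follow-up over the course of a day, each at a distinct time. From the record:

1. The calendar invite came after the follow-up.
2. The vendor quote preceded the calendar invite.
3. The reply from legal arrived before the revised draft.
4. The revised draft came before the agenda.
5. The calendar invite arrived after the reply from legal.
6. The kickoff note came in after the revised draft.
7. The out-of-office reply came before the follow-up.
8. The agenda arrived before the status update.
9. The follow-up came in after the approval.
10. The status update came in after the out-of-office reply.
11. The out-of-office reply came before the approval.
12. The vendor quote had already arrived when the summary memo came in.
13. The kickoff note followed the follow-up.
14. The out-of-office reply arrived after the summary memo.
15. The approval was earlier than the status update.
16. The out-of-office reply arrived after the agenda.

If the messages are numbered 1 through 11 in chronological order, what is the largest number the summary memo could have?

5

The summary memo must come before the approval, the calendar invite, the follow-up, the kickoff note, the out-of-office reply, and the status update — 6 messages forced after it.
Everything else can be placed before the summary memo in some valid order, so the summary memo can sit as late as position 11 − 6 = 5.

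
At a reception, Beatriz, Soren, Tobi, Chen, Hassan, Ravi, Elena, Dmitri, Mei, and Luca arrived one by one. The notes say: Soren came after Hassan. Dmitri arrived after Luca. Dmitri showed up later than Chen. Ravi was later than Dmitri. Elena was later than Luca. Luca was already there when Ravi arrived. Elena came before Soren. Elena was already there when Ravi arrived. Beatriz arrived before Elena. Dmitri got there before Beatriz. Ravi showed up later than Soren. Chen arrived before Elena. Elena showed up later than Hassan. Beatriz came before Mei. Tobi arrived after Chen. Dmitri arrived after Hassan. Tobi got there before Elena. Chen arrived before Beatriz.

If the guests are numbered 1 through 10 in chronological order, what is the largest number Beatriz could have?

6

Beatriz must come before Elena, Mei, Ravi, and Soren — 4 guests forced after them.
Everything else can be placed before Beatriz in some valid order, so Beatriz can sit as late as position 10 − 4 = 6.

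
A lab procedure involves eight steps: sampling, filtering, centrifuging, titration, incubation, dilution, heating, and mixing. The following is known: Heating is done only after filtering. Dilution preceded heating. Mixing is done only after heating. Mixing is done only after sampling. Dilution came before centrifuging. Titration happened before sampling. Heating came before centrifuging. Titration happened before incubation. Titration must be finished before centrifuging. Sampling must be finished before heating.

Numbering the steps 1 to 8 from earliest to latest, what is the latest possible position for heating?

Heating must come before centrifuging and mixing — 2 steps forced after it.
Everything else can be placed before heating in some valid order, so heating can sit as late as position 8 − 2 = 6.

6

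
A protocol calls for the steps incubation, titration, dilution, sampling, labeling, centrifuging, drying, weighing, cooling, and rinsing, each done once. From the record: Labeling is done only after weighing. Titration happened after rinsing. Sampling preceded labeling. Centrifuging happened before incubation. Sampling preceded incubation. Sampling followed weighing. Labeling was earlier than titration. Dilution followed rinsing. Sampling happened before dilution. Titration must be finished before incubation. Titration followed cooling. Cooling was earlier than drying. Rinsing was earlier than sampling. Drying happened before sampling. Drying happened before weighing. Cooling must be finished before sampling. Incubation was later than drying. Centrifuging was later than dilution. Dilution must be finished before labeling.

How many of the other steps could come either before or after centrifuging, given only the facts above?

Forced before centrifuging: cooling, dilution, drying, rinsing, sampling, and weighing; forced after centrifuging: incubation.
That leaves labeling and titration with no forced order relative to centrifuging — 2.

2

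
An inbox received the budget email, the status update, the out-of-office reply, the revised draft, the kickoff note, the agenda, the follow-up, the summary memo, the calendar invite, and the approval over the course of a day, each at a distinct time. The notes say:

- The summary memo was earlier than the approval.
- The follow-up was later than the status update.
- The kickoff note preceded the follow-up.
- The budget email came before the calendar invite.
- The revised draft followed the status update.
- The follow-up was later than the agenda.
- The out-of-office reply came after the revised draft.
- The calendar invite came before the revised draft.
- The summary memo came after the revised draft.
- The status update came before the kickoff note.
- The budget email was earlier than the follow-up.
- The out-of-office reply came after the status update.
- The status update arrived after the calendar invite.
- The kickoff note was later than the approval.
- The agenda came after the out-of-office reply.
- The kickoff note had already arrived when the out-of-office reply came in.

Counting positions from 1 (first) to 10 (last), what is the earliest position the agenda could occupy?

9

The approval, the budget email, the calendar invite, the kickoff note, the out-of-office reply, the revised draft, the status update, and the summary memo must all come before the agenda — 8 forced predecessors.
Nothing else is forced ahead of the agenda, so its earliest slot is position 8 + 1 = 9.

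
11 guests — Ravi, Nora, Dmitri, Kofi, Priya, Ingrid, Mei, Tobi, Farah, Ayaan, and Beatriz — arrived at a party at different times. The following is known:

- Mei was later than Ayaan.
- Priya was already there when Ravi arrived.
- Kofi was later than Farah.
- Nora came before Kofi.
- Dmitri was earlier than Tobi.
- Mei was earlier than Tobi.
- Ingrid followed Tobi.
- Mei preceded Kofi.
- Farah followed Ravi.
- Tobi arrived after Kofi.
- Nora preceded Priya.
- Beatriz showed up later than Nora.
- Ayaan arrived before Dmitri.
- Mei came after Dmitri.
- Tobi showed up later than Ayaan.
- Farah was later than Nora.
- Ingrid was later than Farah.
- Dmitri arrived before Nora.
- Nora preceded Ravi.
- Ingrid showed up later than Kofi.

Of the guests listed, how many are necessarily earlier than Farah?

5

Directly stated before Farah: Nora and Ravi.
Ayaan reaches Farah via Ayaan → Dmitri → Nora → Farah.
Dmitri reaches Farah via Dmitri → Nora → Farah.
Priya reaches Farah via Priya → Ravi → Farah.
That's Ayaan, Dmitri, Nora, Priya, and Ravi — 5 in all.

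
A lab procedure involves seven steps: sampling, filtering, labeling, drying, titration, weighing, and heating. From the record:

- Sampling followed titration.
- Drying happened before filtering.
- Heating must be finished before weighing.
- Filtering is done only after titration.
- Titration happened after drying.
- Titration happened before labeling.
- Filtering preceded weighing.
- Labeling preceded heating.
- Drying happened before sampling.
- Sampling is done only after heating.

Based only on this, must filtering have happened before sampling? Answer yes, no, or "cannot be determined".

cannot be determined

No chain of stated constraints runs from filtering to sampling, and none runs from sampling to filtering either.
So the relative order of filtering and sampling is not fixed by the given facts.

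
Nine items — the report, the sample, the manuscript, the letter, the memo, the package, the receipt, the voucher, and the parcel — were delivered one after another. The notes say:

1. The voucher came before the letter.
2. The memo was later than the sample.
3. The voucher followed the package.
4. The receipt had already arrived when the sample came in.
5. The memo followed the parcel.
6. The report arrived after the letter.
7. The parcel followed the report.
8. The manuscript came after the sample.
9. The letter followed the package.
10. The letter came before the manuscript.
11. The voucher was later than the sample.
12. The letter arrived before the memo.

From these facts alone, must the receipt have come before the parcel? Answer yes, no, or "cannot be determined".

Chain the constraints: the receipt → the sample → the voucher → the letter → the report → the parcel. Each link is directly stated, so the receipt comes before the parcel.

yes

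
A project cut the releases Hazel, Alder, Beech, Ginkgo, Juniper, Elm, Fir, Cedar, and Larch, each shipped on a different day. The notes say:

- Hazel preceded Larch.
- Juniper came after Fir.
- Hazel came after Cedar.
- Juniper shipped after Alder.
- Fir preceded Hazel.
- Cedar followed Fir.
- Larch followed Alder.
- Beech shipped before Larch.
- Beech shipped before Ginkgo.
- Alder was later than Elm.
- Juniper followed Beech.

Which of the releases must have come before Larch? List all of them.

Directly stated before Larch: Alder, Beech, and Hazel.
Cedar reaches Larch via Cedar → Hazel → Larch.
Elm reaches Larch via Elm → Alder → Larch.
Fir reaches Larch via Fir → Hazel → Larch.
No chain forces Juniper (or any of the others) ahead of Larch.

Alder, Beech, Cedar, Elm, Fir, Hazel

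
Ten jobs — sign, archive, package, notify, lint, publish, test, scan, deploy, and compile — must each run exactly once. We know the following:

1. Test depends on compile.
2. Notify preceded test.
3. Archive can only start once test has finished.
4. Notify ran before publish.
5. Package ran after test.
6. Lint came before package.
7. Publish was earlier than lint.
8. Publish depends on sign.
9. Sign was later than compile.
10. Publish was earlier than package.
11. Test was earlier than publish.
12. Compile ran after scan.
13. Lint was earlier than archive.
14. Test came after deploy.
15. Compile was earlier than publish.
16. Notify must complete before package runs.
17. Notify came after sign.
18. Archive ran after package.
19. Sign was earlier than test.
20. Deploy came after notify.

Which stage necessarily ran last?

Every other stage has a chain of constraints placing it before archive, so archive is last.

archive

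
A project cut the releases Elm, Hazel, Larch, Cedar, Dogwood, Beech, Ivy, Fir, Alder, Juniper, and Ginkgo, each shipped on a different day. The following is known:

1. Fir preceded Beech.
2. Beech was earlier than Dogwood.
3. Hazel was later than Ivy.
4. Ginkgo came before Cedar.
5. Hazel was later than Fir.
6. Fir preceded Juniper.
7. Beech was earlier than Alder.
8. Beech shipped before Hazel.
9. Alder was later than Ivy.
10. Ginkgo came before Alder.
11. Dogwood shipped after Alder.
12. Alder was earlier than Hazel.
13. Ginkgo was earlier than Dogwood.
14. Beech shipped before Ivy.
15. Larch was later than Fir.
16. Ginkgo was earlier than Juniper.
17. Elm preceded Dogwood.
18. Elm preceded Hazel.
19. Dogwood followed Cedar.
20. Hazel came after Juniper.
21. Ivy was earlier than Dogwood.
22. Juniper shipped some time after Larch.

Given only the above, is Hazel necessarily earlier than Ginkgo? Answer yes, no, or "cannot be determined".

Tracing the constraints gives Ginkgo → Juniper → Hazel, so Ginkgo must come before Hazel.
That means Hazel cannot be before Ginkgo.

no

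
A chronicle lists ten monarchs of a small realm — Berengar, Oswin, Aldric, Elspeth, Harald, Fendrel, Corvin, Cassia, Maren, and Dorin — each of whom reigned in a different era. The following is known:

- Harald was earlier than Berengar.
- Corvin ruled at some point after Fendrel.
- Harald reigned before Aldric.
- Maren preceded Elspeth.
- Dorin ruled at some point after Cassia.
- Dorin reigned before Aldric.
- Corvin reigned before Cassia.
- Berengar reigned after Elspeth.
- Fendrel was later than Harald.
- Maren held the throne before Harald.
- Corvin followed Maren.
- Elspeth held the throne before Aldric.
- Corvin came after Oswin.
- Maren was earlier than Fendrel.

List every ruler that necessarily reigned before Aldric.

Directly stated before Aldric: Dorin, Elspeth, and Harald.
Cassia reaches Aldric via Cassia → Dorin → Aldric.
Corvin reaches Aldric via Corvin → Cassia → Dorin → Aldric.
Fendrel reaches Aldric via Fendrel → Corvin → Cassia → Dorin → Aldric.
Likewise Maren and Oswin each reach Aldric by chaining the stated constraints.
No chain forces Berengar ahead of Aldric.

Cassia, Corvin, Dorin, Elspeth, Fendrel, Harald, Maren, Oswin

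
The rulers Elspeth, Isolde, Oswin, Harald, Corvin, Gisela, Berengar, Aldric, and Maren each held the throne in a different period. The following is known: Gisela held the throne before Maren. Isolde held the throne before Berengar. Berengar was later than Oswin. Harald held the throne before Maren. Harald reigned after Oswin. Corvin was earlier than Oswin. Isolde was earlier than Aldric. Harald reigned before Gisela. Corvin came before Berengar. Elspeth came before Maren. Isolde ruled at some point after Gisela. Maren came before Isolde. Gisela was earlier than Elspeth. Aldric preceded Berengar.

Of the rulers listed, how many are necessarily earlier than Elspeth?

4

Directly stated before Elspeth: Gisela.
Corvin reaches Elspeth via Corvin → Oswin → Harald → Gisela → Elspeth.
Harald reaches Elspeth via Harald → Gisela → Elspeth.
Oswin reaches Elspeth via Oswin → Harald → Gisela → Elspeth.
That's Corvin, Gisela, Harald, and Oswin — 4 in all.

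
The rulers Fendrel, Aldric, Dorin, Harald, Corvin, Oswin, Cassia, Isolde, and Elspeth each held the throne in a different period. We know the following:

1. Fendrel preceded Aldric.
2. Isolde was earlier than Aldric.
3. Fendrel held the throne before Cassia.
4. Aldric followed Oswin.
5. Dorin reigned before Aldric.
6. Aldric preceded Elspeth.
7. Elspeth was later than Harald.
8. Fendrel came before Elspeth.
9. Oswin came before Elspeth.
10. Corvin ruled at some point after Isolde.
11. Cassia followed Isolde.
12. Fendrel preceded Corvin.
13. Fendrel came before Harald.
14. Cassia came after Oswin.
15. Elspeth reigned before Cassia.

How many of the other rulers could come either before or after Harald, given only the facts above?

Forced before Harald: Fendrel; forced after Harald: Cassia and Elspeth.
That leaves Aldric, Corvin, Dorin, Isolde, and Oswin with no forced order relative to Harald — 5.

5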